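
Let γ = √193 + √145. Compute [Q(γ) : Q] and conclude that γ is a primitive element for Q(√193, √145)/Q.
[Q(γ) : Q] = 4 (equivalently, Q(γ) = Q(√193, √145))

Obviously Q(γ) ⊆ Q(√193, √145), and [Q(√193, √145):Q] = 4 (since 193, 145 are distinct squarefree integers > 1 with 27985 not a perfect square). To show equality we compute the minimal polynomial of γ. From γ = √193 + √145: γ^2 = 193 + 2√(27985) + 145 = 338 + 2√(27985), so γ^2 - 338 = 2√(27985); squaring, (γ^2 - 338)^2 = 4·27985, i.e. γ^4 - 676γ^2 + 114244 - 111940 = 0, i.e. γ^4 - 676γ^2 + 2304 = 0. So γ is a root of x^4 - 676x^2 + 2304. This polynomial is irreducible over Q: it has no rational root (each ±√193 ± √145 is irrational), and any factorization into two quadratics over Q would force √(27985) ∈ Q (pairing opposite roots) or √193, √145 ∈ Q (other pairings), all impossible. Hence [Q(γ):Q] = 4 = [Q(√193, √145):Q], so Q(γ) = Q(√193, √145).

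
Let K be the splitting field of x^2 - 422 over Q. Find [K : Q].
[K : Q] = 2

f(x) = x^2 - 422 factors as (x - √422)(x + √422). The splitting field is K = Q(√422). Since 422 is squarefree and > 1, it is not a perfect square, so x^2 - 422 is irreducible over Q and [Q(√422) : Q] = 2. Hence [K : Q] = 2.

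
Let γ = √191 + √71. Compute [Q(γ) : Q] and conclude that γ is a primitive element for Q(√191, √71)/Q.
[Q(γ) : Q] = 4 (equivalently, Q(γ) = Q(√191, √71))

Obviously Q(γ) ⊆ Q(√191, √71), and [Q(√191, √71):Q] = 4 (since 191, 71 are distinct squarefree integers > 1 with 13561 not a perfect square). To show equality we compute the minimal polynomial of γ. From γ = √191 + √71: γ^2 = 191 + 2√(13561) + 71 = 262 + 2√(13561), so γ^2 - 262 = 2√(13561); squaring, (γ^2 - 262)^2 = 4·13561, i.e. γ^4 - 524γ^2 + 68644 - 54244 = 0, i.e. γ^4 - 524γ^2 + 14400 = 0. So γ is a root of x^4 - 524x^2 + 14400. This polynomial is irreducible over Q: it has no rational root (each ±√191 ± √71 is irrational), and any factorization into two quadratics over Q would force √(13561) ∈ Q (pairing opposite roots) or √191, √71 ∈ Q (other pairings), all impossible. Hence [Q(γ):Q] = 4 = [Q(√191, √71):Q], so Q(γ) = Q(√191, √71).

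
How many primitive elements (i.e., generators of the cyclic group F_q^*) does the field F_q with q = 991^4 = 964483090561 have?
There are φ(964483090560) = 226271232000 primitive elements

F_q^* is cyclic of order q - 1 = 964483090560. A cyclic group of order m has exactly φ(m) generators. Here m = 964483090560 = 2^7 · 3^2 · 5 · 11 · 31 · 491041, so the number of primitive elements is φ(964483090560) = 226271232000.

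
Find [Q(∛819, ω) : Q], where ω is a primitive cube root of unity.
[Q(∛819, ω) : Q] = 6

[Q(∛819):Q] = 3 (min poly x^3 - 819, irreducible since 819 is not a perfect cube). [Q(ω):Q] = 2 (min poly x^2 + x + 1). Since Q(∛819) ⊂ R and ω ∉ R, we have ω ∉ Q(∛819), so x^2 + x + 1 remains irreducible over Q(∛819) and [Q(∛819, ω) : Q(∛819)] = 2. By the tower law, [Q(∛819, ω) : Q] = 3 · 2 = 6. (In fact Q(∛819, ω) is the splitting field of x^3 - 819 over Q.)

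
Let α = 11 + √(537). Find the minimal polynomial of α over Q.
m_α(x) = x^2 - 22x - 416

From α - 11 = √(537), squaring gives (α - 11)^2 = 537, i.e. α^2 - 22α + 121 = 537, so α^2 - 22α - 416 = 0. The discriminant of x^2 - 22x - 416 is (-22)^2 - 4·(-416) = 484 + 1664 = 2148, and 4·(537) is not a perfect square in Q since 537 is squarefree and ≠ 1. Hence x^2 - 22x - 416 is irreducible over Q and is the minimal polynomial of α.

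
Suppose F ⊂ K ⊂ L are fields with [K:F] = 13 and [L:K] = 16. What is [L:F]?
[L:F] = 208

The tower law says that for any tower of field extensions F ⊂ K ⊂ L with finite degrees, [L:F] = [L:K] · [K:F]. Here this gives [L:F] = 16 · 13 = 208.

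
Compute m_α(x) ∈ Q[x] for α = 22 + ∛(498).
m_α(x) = x^3 - 66x^2 + 1452x - 11146

Set β = α - 22 = ∛(498), so β^3 = 498. Then (α - 22)^3 - 498 = 0, i.e. α is a root of g(x) = (x - 22)^3 - 498 = x^3 - 66x^2 + 1452x - 11146. Since g(x) = h(x - 22) where h(x) = x^3 - 498, and h is irreducible over Q (because 498 is not a perfect cube, so h has no rational root, and a monic cubic with no rational root is irreducible), g is also irreducible (irreducibility is preserved under the substitution x → x - 22). Hence m_α(x) = x^3 - 66x^2 + 1452x - 11146.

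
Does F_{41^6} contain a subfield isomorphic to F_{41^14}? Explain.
No: F_{41^14} is not a subfield of F_{41^6}

F_{p^m} embeds in F_{p^n} iff m | n. Here 14 ∤ 6 (since 6 = 0·14 + 6 with remainder 6 ≠ 0), so F_{41^14} is not a subfield of F_{41^6}. Equivalently: if it were, the tower law would give 14 = [F_{41^14}:F_41] dividing [F_{41^6}:F_41] = 6, contradiction.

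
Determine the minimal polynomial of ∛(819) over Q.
m_α(x) = x^3 - 819

α satisfies α^3 = 819, so x^3 - 819 annihilates α. By the rational root test, a rational root p/q (in lowest terms) of x^3 - 819 would satisfy p^3 = 819 q^3, forcing q = 1 and p^3 = 819; but 819 is not a perfect cube, contradiction. A monic cubic over Q with no rational root is irreducible (any nontrivial factorization would include a linear factor). Hence x^3 - 819 is the minimal polynomial of α, and in particular [Q(α):Q] = 3.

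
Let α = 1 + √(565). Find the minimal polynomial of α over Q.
m_α(x) = x^2 - 2x - 564

From α - 1 = √(565), squaring gives (α - 1)^2 = 565, i.e. α^2 - 2α + 1 = 565, so α^2 - 2α - 564 = 0. The discriminant of x^2 - 2x - 564 is (-2)^2 - 4·(-564) = 4 + 2256 = 2260, and 4·(565) is not a perfect square in Q since 565 is squarefree and ≠ 1. Hence x^2 - 2x - 564 is irreducible over Q and is the minimal polynomial of α.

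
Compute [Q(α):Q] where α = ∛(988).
[Q(α):Q] = 3

The minimal polynomial of α is x^3 - 988, irreducible over Q since 988 is not a perfect cube (so x^3 - 988 has no rational root). Hence [Q(α):Q] = deg(m_α) = 3.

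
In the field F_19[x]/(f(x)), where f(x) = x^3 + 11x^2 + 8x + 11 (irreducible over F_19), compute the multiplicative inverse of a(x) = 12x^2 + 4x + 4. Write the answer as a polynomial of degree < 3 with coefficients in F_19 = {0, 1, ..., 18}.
a(x)^(-1) ≡ 18x^2 + 17x + 6 (mod f(x))

Since f is irreducible over F_19, F_19[x]/(f) is a field and a(x) ≠ 0 has an inverse. Apply the extended Euclidean algorithm to f(x) and a(x) in F_19[x]: f(x) = (8x + 3)·a(x) + (2x + 18);  a(x) = (6x + 5)·(2x + 18) + (9). The last nonzero remainder is the constant 9 = gcd(f, a) in F_19. Back-substituting through the division chain expresses 9 = s(x)·a(x) + t(x)·f(x) with s(x) ≡ 10x^2 + x + 16 (mod f), so (10x^2 + x + 16)·a(x) ≡ 9 (mod f). Multiplying by 9^(-1) ≡ 17 in F_19 gives a(x)^(-1) ≡ 17·(10x^2 + x + 16) ≡ 18x^2 + 17x + 6 (mod f). Check: (12x^2 + 4x + 4)·(18x^2 + 17x + 6) = 7x^4 + 10x^3 + 3x^2 + 16x + 5 ≡ 1 (mod x^3 + 11x^2 + 8x + 11).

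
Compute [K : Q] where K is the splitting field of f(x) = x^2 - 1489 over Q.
[K : Q] = 2

f(x) = x^2 - 1489 factors as (x - √1489)(x + √1489). The splitting field is K = Q(√1489). Since 1489 is squarefree and > 1, it is not a perfect square, so x^2 - 1489 is irreducible over Q and [Q(√1489) : Q] = 2. Hence [K : Q] = 2.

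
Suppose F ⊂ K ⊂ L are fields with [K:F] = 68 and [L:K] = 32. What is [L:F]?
[L:F] = 2176

The tower law says that for any tower of field extensions F ⊂ K ⊂ L with finite degrees, [L:F] = [L:K] · [K:F]. Here this gives [L:F] = 32 · 68 = 2176.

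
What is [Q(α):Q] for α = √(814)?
[Q(α):Q] = 2

[Q(α):Q] equals the degree of the minimal polynomial of α. Here α^2 = 814 and x^2 - 814 is irreducible (d = 814 is squarefree, ≠ 1, hence not a square), so deg(m_α) = 2. Thus [Q(α):Q] = 2.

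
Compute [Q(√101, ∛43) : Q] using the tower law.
[Q(√101, ∛43) : Q] = 6

Let L = Q(√101, ∛43). Since Q(√101) ⊂ L and [Q(√101):Q] = 2, the tower law gives 2 | [L:Q]. Likewise Q(∛43) ⊂ L with [Q(∛43):Q] = 3 (because 43 is not a perfect cube), so 3 | [L:Q]. As gcd(2,3) = 1, [L:Q] is divisible by 6. Conversely L is generated over Q by √101 and ∛43, so [L:Q] ≤ 2·3 = 6. Therefore [Q(√101, ∛43) : Q] = 6.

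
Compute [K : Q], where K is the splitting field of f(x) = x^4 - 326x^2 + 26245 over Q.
[K : Q] = 4

Solving the quadratic in x^2: x^2 = (326 ± √(326^2 - 4·26245))/2 = (326 ± √1296)/2 = (326 ± 36)/2, giving x^2 = 145 or x^2 = 181. So f(x) = (x^2 - 145)(x^2 - 181) and the roots of f are ±√145, ±√181. Hence the splitting field is K = Q(√145, √181). Since 145 and 181 are distinct squarefree integers > 1, their product 26245 is not a perfect square, so √181 ∉ Q(√145). By the tower law [K:Q] = [Q(√145,√181):Q(√145)] · [Q(√145):Q] = 2 · 2 = 4.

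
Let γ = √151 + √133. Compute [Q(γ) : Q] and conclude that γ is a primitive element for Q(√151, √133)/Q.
[Q(γ) : Q] = 4 (equivalently, Q(γ) = Q(√151, √133))

Obviously Q(γ) ⊆ Q(√151, √133), and [Q(√151, √133):Q] = 4 (since 151, 133 are distinct squarefree integers > 1 with 20083 not a perfect square). To show equality we compute the minimal polynomial of γ. From γ = √151 + √133: γ^2 = 151 + 2√(20083) + 133 = 284 + 2√(20083), so γ^2 - 284 = 2√(20083); squaring, (γ^2 - 284)^2 = 4·20083, i.e. γ^4 - 568γ^2 + 80656 - 80332 = 0, i.e. γ^4 - 568γ^2 + 324 = 0. So γ is a root of x^4 - 568x^2 + 324. This polynomial is irreducible over Q: it has no rational root (each ±√151 ± √133 is irrational), and any factorization into two quadratics over Q would force √(20083) ∈ Q (pairing opposite roots) or √151, √133 ∈ Q (other pairings), all impossible. Hence [Q(γ):Q] = 4 = [Q(√151, √133):Q], so Q(γ) = Q(√151, √133).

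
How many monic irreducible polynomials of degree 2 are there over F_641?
There are 205120 monic irreducible polynomials of degree 2 over F_641

Each element of F_{641^2} that lies in no proper subfield is a root of exactly one monic irreducible of degree 2 over F_641, and each such polynomial has 2 distinct roots in F_{641^2}. By Möbius inversion the count is N_641(2) = (1/2) Σ_{d|2} μ(2/d) · 641^d = (1/2)(μ(2)·641^1 + μ(1)·641^2) = 410240/2 = 205120.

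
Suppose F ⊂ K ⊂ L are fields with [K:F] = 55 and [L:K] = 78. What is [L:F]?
[L:F] = 4290

The tower law says that for any tower of field extensions F ⊂ K ⊂ L with finite degrees, [L:F] = [L:K] · [K:F]. Here this gives [L:F] = 78 · 55 = 4290.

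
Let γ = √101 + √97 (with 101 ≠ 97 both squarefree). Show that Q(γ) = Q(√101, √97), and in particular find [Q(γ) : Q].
[Q(γ) : Q] = 4 (equivalently, Q(γ) = Q(√101, √97))

Obviously Q(γ) ⊆ Q(√101, √97), and [Q(√101, √97):Q] = 4 (since 101, 97 are distinct squarefree integers > 1 with 9797 not a perfect square). To show equality we compute the minimal polynomial of γ. From γ = √101 + √97: γ^2 = 101 + 2√(9797) + 97 = 198 + 2√(9797), so γ^2 - 198 = 2√(9797); squaring, (γ^2 - 198)^2 = 4·9797, i.e. γ^4 - 396γ^2 + 39204 - 39188 = 0, i.e. γ^4 - 396γ^2 + 16 = 0. So γ is a root of x^4 - 396x^2 + 16. This polynomial is irreducible over Q: it has no rational root (each ±√101 ± √97 is irrational), and any factorization into two quadratics over Q would force √(9797) ∈ Q (pairing opposite roots) or √101, √97 ∈ Q (other pairings), all impossible. Hence [Q(γ):Q] = 4 = [Q(√101, √97):Q], so Q(γ) = Q(√101, √97).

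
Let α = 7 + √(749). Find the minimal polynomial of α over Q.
m_α(x) = x^2 - 14x - 700

From α - 7 = √(749), squaring gives (α - 7)^2 = 749, i.e. α^2 - 14α + 49 = 749, so α^2 - 14α - 700 = 0. The discriminant of x^2 - 14x - 700 is (-14)^2 - 4·(-700) = 196 + 2800 = 2996, and 4·(749) is not a perfect square in Q since 749 is squarefree and ≠ 1. Hence x^2 - 14x - 700 is irreducible over Q and is the minimal polynomial of α.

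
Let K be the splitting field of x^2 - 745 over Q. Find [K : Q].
[K : Q] = 2

f(x) = x^2 - 745 factors as (x - √745)(x + √745). The splitting field is K = Q(√745). Since 745 is squarefree and > 1, it is not a perfect square, so x^2 - 745 is irreducible over Q and [Q(√745) : Q] = 2. Hence [K : Q] = 2.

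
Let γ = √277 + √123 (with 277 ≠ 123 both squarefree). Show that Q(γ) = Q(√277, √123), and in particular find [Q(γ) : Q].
[Q(γ) : Q] = 4 (equivalently, Q(γ) = Q(√277, √123))

Obviously Q(γ) ⊆ Q(√277, √123), and [Q(√277, √123):Q] = 4 (since 277, 123 are distinct squarefree integers > 1 with 34071 not a perfect square). To show equality we compute the minimal polynomial of γ. From γ = √277 + √123: γ^2 = 277 + 2√(34071) + 123 = 400 + 2√(34071), so γ^2 - 400 = 2√(34071); squaring, (γ^2 - 400)^2 = 4·34071, i.e. γ^4 - 800γ^2 + 160000 - 136284 = 0, i.e. γ^4 - 800γ^2 + 23716 = 0. So γ is a root of x^4 - 800x^2 + 23716. This polynomial is irreducible over Q: it has no rational root (each ±√277 ± √123 is irrational), and any factorization into two quadratics over Q would force √(34071) ∈ Q (pairing opposite roots) or √277, √123 ∈ Q (other pairings), all impossible. Hence [Q(γ):Q] = 4 = [Q(√277, √123):Q], so Q(γ) = Q(√277, √123).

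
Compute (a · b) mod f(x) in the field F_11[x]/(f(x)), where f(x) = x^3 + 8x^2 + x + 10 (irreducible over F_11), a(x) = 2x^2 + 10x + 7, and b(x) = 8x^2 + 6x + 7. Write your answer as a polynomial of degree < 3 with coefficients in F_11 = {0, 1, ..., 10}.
a · b ≡ 6x^2 + 10x + 2 (mod f(x))

Multiply in F_11[x]: a(x)·b(x) = (2x^2 + 10x + 7)·(8x^2 + 6x + 7) = 5x^4 + 4x^3 + 9x^2 + 2x + 5. This has degree ≥ 3, so divide by f(x) over F_11: 5x^4 + 4x^3 + 9x^2 + 2x + 5 = (5x + 8)·(x^3 + 8x^2 + x + 10) + (6x^2 + 10x + 2). Hence a·b ≡ 6x^2 + 10x + 2 (mod f). (F_11[x]/(f) is a field with 11^3 = 1331 elements since f is irreducible of degree 3.)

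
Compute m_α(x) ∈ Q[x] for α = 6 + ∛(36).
m_α(x) = x^3 - 18x^2 + 108x - 252

Set β = α - 6 = ∛(36), so β^3 = 36. Then (α - 6)^3 - 36 = 0, i.e. α is a root of g(x) = (x - 6)^3 - 36 = x^3 - 18x^2 + 108x - 252. Since g(x) = h(x - 6) where h(x) = x^3 - 36, and h is irreducible over Q (because 36 is not a perfect cube, so h has no rational root, and a monic cubic with no rational root is irreducible), g is also irreducible (irreducibility is preserved under the substitution x → x - 6). Hence m_α(x) = x^3 - 18x^2 + 108x - 252.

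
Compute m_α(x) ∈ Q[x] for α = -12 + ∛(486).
m_α(x) = x^3 + 36x^2 + 432x + 1242

Set β = α + 12 = ∛(486), so β^3 = 486. Then (α + 12)^3 - 486 = 0, i.e. α is a root of g(x) = (x + 12)^3 - 486 = x^3 + 36x^2 + 432x + 1242. Since g(x) = h(x + 12) where h(x) = x^3 - 486, and h is irreducible over Q (because 486 is not a perfect cube, so h has no rational root, and a monic cubic with no rational root is irreducible), g is also irreducible (irreducibility is preserved under the substitution x → x + 12). Hence m_α(x) = x^3 + 36x^2 + 432x + 1242.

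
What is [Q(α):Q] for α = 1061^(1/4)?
[Q(α):Q] = 4

α is a root of x^4 - 1061. By Eisenstein's criterion at the prime p = 1061 (which divides the constant term 1061 but p^2 = 1125721 does not, since 1061 is squarefree), x^4 - 1061 is irreducible over Q. Hence [Q(α):Q] = 4.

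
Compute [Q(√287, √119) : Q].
[Q(√287, √119) : Q] = 4

[Q(√287):Q] = 2 (min poly x^2 - 287, irreducible since 287 is squarefree > 1). For the top step, suppose √119 ∈ Q(√287), say √119 = c + d√287 with c, d ∈ Q. Squaring: 119 = c^2 + 287d^2 + 2cd√287. Since √287 ∉ Q this forces 2cd = 0. If d = 0 then √119 = c ∈ Q, contradicting 119 squarefree > 1. If c = 0 then 119 = 287d^2, so 287·119 = (287d)^2 is a perfect square in Q — but 287·119 = 34153 is not a perfect square (since 287 and 119 are distinct squarefree integers). Contradiction. Hence √119 ∉ Q(√287), so x^2 - 119 stays irreducible over Q(√287) and [Q(√287, √119) : Q(√287)] = 2. By the tower law, [Q(√287, √119) : Q] = 2 · 2 = 4.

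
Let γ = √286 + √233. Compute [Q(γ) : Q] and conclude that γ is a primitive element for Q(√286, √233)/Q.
[Q(γ) : Q] = 4 (equivalently, Q(γ) = Q(√286, √233))

Obviously Q(γ) ⊆ Q(√286, √233), and [Q(√286, √233):Q] = 4 (since 286, 233 are distinct squarefree integers > 1 with 66638 not a perfect square). To show equality we compute the minimal polynomial of γ. From γ = √286 + √233: γ^2 = 286 + 2√(66638) + 233 = 519 + 2√(66638), so γ^2 - 519 = 2√(66638); squaring, (γ^2 - 519)^2 = 4·66638, i.e. γ^4 - 1038γ^2 + 269361 - 266552 = 0, i.e. γ^4 - 1038γ^2 + 2809 = 0. So γ is a root of x^4 - 1038x^2 + 2809. This polynomial is irreducible over Q: it has no rational root (each ±√286 ± √233 is irrational), and any factorization into two quadratics over Q would force √(66638) ∈ Q (pairing opposite roots) or √286, √233 ∈ Q (other pairings), all impossible. Hence [Q(γ):Q] = 4 = [Q(√286, √233):Q], so Q(γ) = Q(√286, √233).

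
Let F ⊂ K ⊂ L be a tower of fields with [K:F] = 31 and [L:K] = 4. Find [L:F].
[L:F] = 124

The tower law says that for any tower of field extensions F ⊂ K ⊂ L with finite degrees, [L:F] = [L:K] · [K:F]. Here this gives [L:F] = 4 · 31 = 124.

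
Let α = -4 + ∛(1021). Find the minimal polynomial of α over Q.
m_α(x) = x^3 + 12x^2 + 48x - 957

Set β = α + 4 = ∛(1021), so β^3 = 1021. Then (α + 4)^3 - 1021 = 0, i.e. α is a root of g(x) = (x + 4)^3 - 1021 = x^3 + 12x^2 + 48x - 957. Since g(x) = h(x + 4) where h(x) = x^3 - 1021, and h is irreducible over Q (because 1021 is not a perfect cube, so h has no rational root, and a monic cubic with no rational root is irreducible), g is also irreducible (irreducibility is preserved under the substitution x → x + 4). Hence m_α(x) = x^3 + 12x^2 + 48x - 957.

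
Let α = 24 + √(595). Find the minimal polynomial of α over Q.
m_α(x) = x^2 - 48x - 19

From α - 24 = √(595), squaring gives (α - 24)^2 = 595, i.e. α^2 - 48α + 576 = 595, so α^2 - 48α - 19 = 0. The discriminant of x^2 - 48x - 19 is (-48)^2 - 4·(-19) = 2304 + 76 = 2380, and 4·(595) is not a perfect square in Q since 595 is squarefree and ≠ 1. Hence x^2 - 48x - 19 is irreducible over Q and is the minimal polynomial of α.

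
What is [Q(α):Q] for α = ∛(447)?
[Q(α):Q] = 3

The minimal polynomial of α is x^3 - 447, irreducible over Q since 447 is not a perfect cube (so x^3 - 447 has no rational root). Hence [Q(α):Q] = deg(m_α) = 3.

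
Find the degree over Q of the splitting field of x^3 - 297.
[K : Q] = 6

The roots of x^3 - 297 are ∛297, ω∛297, ω^2∛297 where ω = e^(2πi/3) is a primitive cube root of unity, so K = Q(∛297, ω). Now [Q(∛297):Q] = 3 (since 297 is not a perfect cube, x^3 - 297 is irreducible) and [Q(ω):Q] = 2. Both 2 and 3 divide [K:Q], and [K:Q] ≤ 3·2 = 6, so [K:Q] = 6. (Equivalently: Q(∛297) ⊂ R but ω ∉ R, so [K : Q(∛297)] = 2.)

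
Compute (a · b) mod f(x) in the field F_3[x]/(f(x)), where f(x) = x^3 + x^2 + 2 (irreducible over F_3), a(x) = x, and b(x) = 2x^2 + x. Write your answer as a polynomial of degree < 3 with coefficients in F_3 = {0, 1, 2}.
a · b ≡ 2x^2 + 2 (mod f(x))

Multiply in F_3[x]: a(x)·b(x) = (x)·(2x^2 + x) = 2x^3 + x^2. This has degree ≥ 3, so divide by f(x) over F_3: 2x^3 + x^2 = (2)·(x^3 + x^2 + 2) + (2x^2 + 2). Hence a·b ≡ 2x^2 + 2 (mod f). (F_3[x]/(f) is a field with 3^3 = 27 elements since f is irreducible of degree 3.)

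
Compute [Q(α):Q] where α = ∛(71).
[Q(α):Q] = 3

The minimal polynomial of α is x^3 - 71, irreducible over Q since 71 is not a perfect cube (so x^3 - 71 has no rational root). Hence [Q(α):Q] = deg(m_α) = 3.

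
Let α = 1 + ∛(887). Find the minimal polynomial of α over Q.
m_α(x) = x^3 - 3x^2 + 3x - 888

Set β = α - 1 = ∛(887), so β^3 = 887. Then (α - 1)^3 - 887 = 0, i.e. α is a root of g(x) = (x - 1)^3 - 887 = x^3 - 3x^2 + 3x - 888. Since g(x) = h(x - 1) where h(x) = x^3 - 887, and h is irreducible over Q (because 887 is not a perfect cube, so h has no rational root, and a monic cubic with no rational root is irreducible), g is also irreducible (irreducibility is preserved under the substitution x → x - 1). Hence m_α(x) = x^3 - 3x^2 + 3x - 888.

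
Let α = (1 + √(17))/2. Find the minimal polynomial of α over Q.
m_α(x) = x^2 - x - 4

From 2α - 1 = √(17), squaring gives (2α - 1)^2 = 17, i.e. 4α^2 - 4α + 1 = 17, so α^2 - α + (1 - 17)/4 = 0. Since 17 ≡ 1 (mod 4), (1 - 17)/4 = -4 ∈ Z. The polynomial x^2 - x - 4 has discriminant 1 - 4·(-4) = 17, which is not a perfect square in Q (d = 17 is squarefree and ≠ 1), so x^2 - x - 4 is irreducible over Q. It is the minimal polynomial of α.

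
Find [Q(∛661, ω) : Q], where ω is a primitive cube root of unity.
[Q(∛661, ω) : Q] = 6

[Q(∛661):Q] = 3 (min poly x^3 - 661, irreducible since 661 is not a perfect cube). [Q(ω):Q] = 2 (min poly x^2 + x + 1). Since Q(∛661) ⊂ R and ω ∉ R, we have ω ∉ Q(∛661), so x^2 + x + 1 remains irreducible over Q(∛661) and [Q(∛661, ω) : Q(∛661)] = 2. By the tower law, [Q(∛661, ω) : Q] = 3 · 2 = 6. (In fact Q(∛661, ω) is the splitting field of x^3 - 661 over Q.)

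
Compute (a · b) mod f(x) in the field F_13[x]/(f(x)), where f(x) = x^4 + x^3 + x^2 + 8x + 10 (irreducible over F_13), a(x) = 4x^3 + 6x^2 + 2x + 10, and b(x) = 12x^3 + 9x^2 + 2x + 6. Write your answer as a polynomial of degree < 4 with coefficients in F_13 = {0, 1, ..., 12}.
a · b ≡ 12x^3 + 11x^2 + 11x + 7 (mod f(x))

Multiply in F_13[x]: a(x)·b(x) = (4x^3 + 6x^2 + 2x + 10)·(12x^3 + 9x^2 + 2x + 6) = 9x^6 + 4x^5 + 8x^4 + 5x^3 + 6x + 8. This has degree ≥ 4, so divide by f(x) over F_13: 9x^6 + 4x^5 + 8x^4 + 5x^3 + 6x + 8 = (9x^2 + 8x + 4)·(x^4 + x^3 + x^2 + 8x + 10) + (12x^3 + 11x^2 + 11x + 7). Hence a·b ≡ 12x^3 + 11x^2 + 11x + 7 (mod f). (F_13[x]/(f) is a field with 13^4 = 28561 elements since f is irreducible of degree 4.)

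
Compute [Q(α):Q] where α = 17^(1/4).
[Q(α):Q] = 4

α is a root of x^4 - 17. By Eisenstein's criterion at the prime p = 17 (which divides the constant term 17 but p^2 = 289 does not, since 17 is squarefree), x^4 - 17 is irreducible over Q. Hence [Q(α):Q] = 4.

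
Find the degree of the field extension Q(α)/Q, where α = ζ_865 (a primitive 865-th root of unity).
[Q(α):Q] = 688

The minimal polynomial of ζ_865 over Q is the 865-th cyclotomic polynomial Φ_865(x), which is irreducible over Q and has degree φ(865) = 688. Hence [Q(α):Q] = φ(865) = 688.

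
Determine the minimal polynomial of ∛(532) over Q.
m_α(x) = x^3 - 532

α satisfies α^3 = 532, so x^3 - 532 annihilates α. By the rational root test, a rational root p/q (in lowest terms) of x^3 - 532 would satisfy p^3 = 532 q^3, forcing q = 1 and p^3 = 532; but 532 is not a perfect cube, contradiction. A monic cubic over Q with no rational root is irreducible (any nontrivial factorization would include a linear factor). Hence x^3 - 532 is the minimal polynomial of α, and in particular [Q(α):Q] = 3.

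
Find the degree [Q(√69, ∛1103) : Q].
[Q(√69, ∛1103) : Q] = 6

Let L = Q(√69, ∛1103). Since Q(√69) ⊂ L and [Q(√69):Q] = 2, the tower law gives 2 | [L:Q]. Likewise Q(∛1103) ⊂ L with [Q(∛1103):Q] = 3 (because 1103 is not a perfect cube), so 3 | [L:Q]. As gcd(2,3) = 1, [L:Q] is divisible by 6. Conversely L is generated over Q by √69 and ∛1103, so [L:Q] ≤ 2·3 = 6. Therefore [Q(√69, ∛1103) : Q] = 6.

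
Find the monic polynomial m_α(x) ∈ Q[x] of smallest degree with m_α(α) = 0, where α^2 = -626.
m_α(x) = x^2 + 626

α satisfies α^2 + 626 = 0, so x^2 + 626 annihilates α. Since d = -626 is squarefree and ≠ 1, it is not a perfect square in Q, so x^2 + 626 has no rational root and is therefore irreducible over Q (a degree-2 polynomial over a field is irreducible iff it has no root). Hence m_α(x) = x^2 + 626.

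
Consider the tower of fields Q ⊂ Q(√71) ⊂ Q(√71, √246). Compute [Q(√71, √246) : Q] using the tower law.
[Q(√71, √246) : Q] = 4

[Q(√71):Q] = 2 (min poly x^2 - 71, irreducible since 71 is squarefree > 1). For the top step, suppose √246 ∈ Q(√71), say √246 = c + d√71 with c, d ∈ Q. Squaring: 246 = c^2 + 71d^2 + 2cd√71. Since √71 ∉ Q this forces 2cd = 0. If d = 0 then √246 = c ∈ Q, contradicting 246 squarefree > 1. If c = 0 then 246 = 71d^2, so 71·246 = (71d)^2 is a perfect square in Q — but 71·246 = 17466 is not a perfect square (since 71 and 246 are distinct squarefree integers). Contradiction. Hence √246 ∉ Q(√71), so x^2 - 246 stays irreducible over Q(√71) and [Q(√71, √246) : Q(√71)] = 2. By the tower law, [Q(√71, √246) : Q] = 2 · 2 = 4.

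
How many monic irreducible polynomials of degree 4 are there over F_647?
There are 43808269068 monic irreducible polynomials of degree 4 over F_647

Each element of F_{647^4} that lies in no proper subfield is a root of exactly one monic irreducible of degree 4 over F_647, and each such polynomial has 4 distinct roots in F_{647^4}. By Möbius inversion the count is N_647(4) = (1/4) Σ_{d|4} μ(4/d) · 647^d = (1/4)(μ(4)·647^1 + μ(2)·647^2 + μ(1)·647^4) = 175233076272/4 = 43808269068.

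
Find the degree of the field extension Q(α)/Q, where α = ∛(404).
[Q(α):Q] = 3

The minimal polynomial of α is x^3 - 404, irreducible over Q since 404 is not a perfect cube (so x^3 - 404 has no rational root). Hence [Q(α):Q] = deg(m_α) = 3.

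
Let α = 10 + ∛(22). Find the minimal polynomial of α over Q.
m_α(x) = x^3 - 30x^2 + 300x - 1022

Set β = α - 10 = ∛(22), so β^3 = 22. Then (α - 10)^3 - 22 = 0, i.e. α is a root of g(x) = (x - 10)^3 - 22 = x^3 - 30x^2 + 300x - 1022. Since g(x) = h(x - 10) where h(x) = x^3 - 22, and h is irreducible over Q (because 22 is not a perfect cube, so h has no rational root, and a monic cubic with no rational root is irreducible), g is also irreducible (irreducibility is preserved under the substitution x → x - 10). Hence m_α(x) = x^3 - 30x^2 + 300x - 1022.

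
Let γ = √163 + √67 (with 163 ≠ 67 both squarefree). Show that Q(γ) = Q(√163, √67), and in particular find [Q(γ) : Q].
[Q(γ) : Q] = 4 (equivalently, Q(γ) = Q(√163, √67))

Obviously Q(γ) ⊆ Q(√163, √67), and [Q(√163, √67):Q] = 4 (since 163, 67 are distinct squarefree integers > 1 with 10921 not a perfect square). To show equality we compute the minimal polynomial of γ. From γ = √163 + √67: γ^2 = 163 + 2√(10921) + 67 = 230 + 2√(10921), so γ^2 - 230 = 2√(10921); squaring, (γ^2 - 230)^2 = 4·10921, i.e. γ^4 - 460γ^2 + 52900 - 43684 = 0, i.e. γ^4 - 460γ^2 + 9216 = 0. So γ is a root of x^4 - 460x^2 + 9216. This polynomial is irreducible over Q: it has no rational root (each ±√163 ± √67 is irrational), and any factorization into two quadratics over Q would force √(10921) ∈ Q (pairing opposite roots) or √163, √67 ∈ Q (other pairings), all impossible. Hence [Q(γ):Q] = 4 = [Q(√163, √67):Q], so Q(γ) = Q(√163, √67).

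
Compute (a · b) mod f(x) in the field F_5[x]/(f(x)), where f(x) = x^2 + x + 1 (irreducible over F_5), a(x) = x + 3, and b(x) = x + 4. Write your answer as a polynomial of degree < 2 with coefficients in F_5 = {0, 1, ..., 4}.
a · b ≡ x + 1 (mod f(x))

Multiply in F_5[x]: a(x)·b(x) = (x + 3)·(x + 4) = x^2 + 2x + 2. This has degree ≥ 2, so divide by f(x) over F_5: x^2 + 2x + 2 = (1)·(x^2 + x + 1) + (x + 1). Hence a·b ≡ x + 1 (mod f). (F_5[x]/(f) is a field with 5^2 = 25 elements since f is irreducible of degree 2.)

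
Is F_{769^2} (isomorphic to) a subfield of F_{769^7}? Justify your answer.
No: F_{769^2} is not a subfield of F_{769^7}

F_{p^m} embeds in F_{p^n} iff m | n. Here 2 ∤ 7 (since 7 = 3·2 + 1 with remainder 1 ≠ 0), so F_{769^2} is not a subfield of F_{769^7}. Equivalently: if it were, the tower law would give 2 = [F_{769^2}:F_769] dividing [F_{769^7}:F_769] = 7, contradiction.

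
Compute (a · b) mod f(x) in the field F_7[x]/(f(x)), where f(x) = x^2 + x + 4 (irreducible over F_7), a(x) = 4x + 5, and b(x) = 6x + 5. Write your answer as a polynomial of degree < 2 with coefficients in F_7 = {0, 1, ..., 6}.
a · b ≡ 5x + 6 (mod f(x))

Multiply in F_7[x]: a(x)·b(x) = (4x + 5)·(6x + 5) = 3x^2 + x + 4. This has degree ≥ 2, so divide by f(x) over F_7: 3x^2 + x + 4 = (3)·(x^2 + x + 4) + (5x + 6). Hence a·b ≡ 5x + 6 (mod f). (F_7[x]/(f) is a field with 7^2 = 49 elements since f is irreducible of degree 2.)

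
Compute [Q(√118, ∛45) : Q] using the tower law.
[Q(√118, ∛45) : Q] = 6

Let L = Q(√118, ∛45). Since Q(√118) ⊂ L and [Q(√118):Q] = 2, the tower law gives 2 | [L:Q]. Likewise Q(∛45) ⊂ L with [Q(∛45):Q] = 3 (because 45 is not a perfect cube), so 3 | [L:Q]. As gcd(2,3) = 1, [L:Q] is divisible by 6. Conversely L is generated over Q by √118 and ∛45, so [L:Q] ≤ 2·3 = 6. Therefore [Q(√118, ∛45) : Q] = 6.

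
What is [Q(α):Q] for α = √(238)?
[Q(α):Q] = 2

[Q(α):Q] equals the degree of the minimal polynomial of α. Here α^2 = 238 and x^2 - 238 is irreducible (d = 238 is squarefree, ≠ 1, hence not a square), so deg(m_α) = 2. Thus [Q(α):Q] = 2.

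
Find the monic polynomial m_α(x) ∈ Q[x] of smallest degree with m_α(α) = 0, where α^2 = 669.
m_α(x) = x^2 - 669

α satisfies α^2 - 669 = 0, so x^2 - 669 annihilates α. Since d = 669 is squarefree and ≠ 1, it is not a perfect square in Q, so x^2 - 669 has no rational root and is therefore irreducible over Q (a degree-2 polynomial over a field is irreducible iff it has no root). Hence m_α(x) = x^2 - 669.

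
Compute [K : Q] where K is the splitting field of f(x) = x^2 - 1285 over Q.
[K : Q] = 2

f(x) = x^2 - 1285 factors as (x - √1285)(x + √1285). The splitting field is K = Q(√1285). Since 1285 is squarefree and > 1, it is not a perfect square, so x^2 - 1285 is irreducible over Q and [Q(√1285) : Q] = 2. Hence [K : Q] = 2.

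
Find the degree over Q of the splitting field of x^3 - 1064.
[K : Q] = 6

The roots of x^3 - 1064 are ∛1064, ω∛1064, ω^2∛1064 where ω = e^(2πi/3) is a primitive cube root of unity, so K = Q(∛1064, ω). Now [Q(∛1064):Q] = 3 (since 1064 is not a perfect cube, x^3 - 1064 is irreducible) and [Q(ω):Q] = 2. Both 2 and 3 divide [K:Q], and [K:Q] ≤ 3·2 = 6, so [K:Q] = 6. (Equivalently: Q(∛1064) ⊂ R but ω ∉ R, so [K : Q(∛1064)] = 2.)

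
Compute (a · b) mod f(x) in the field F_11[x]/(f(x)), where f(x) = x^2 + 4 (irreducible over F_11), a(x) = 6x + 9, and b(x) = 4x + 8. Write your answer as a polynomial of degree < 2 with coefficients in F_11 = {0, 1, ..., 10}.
a · b ≡ 7x + 9 (mod f(x))

Multiply in F_11[x]: a(x)·b(x) = (6x + 9)·(4x + 8) = 2x^2 + 7x + 6. This has degree ≥ 2, so divide by f(x) over F_11: 2x^2 + 7x + 6 = (2)·(x^2 + 4) + (7x + 9). Hence a·b ≡ 7x + 9 (mod f). (F_11[x]/(f) is a field with 11^2 = 121 elements since f is irreducible of degree 2.)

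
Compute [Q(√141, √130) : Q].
[Q(√141, √130) : Q] = 4

[Q(√141):Q] = 2 (min poly x^2 - 141, irreducible since 141 is squarefree > 1). For the top step, suppose √130 ∈ Q(√141), say √130 = c + d√141 with c, d ∈ Q. Squaring: 130 = c^2 + 141d^2 + 2cd√141. Since √141 ∉ Q this forces 2cd = 0. If d = 0 then √130 = c ∈ Q, contradicting 130 squarefree > 1. If c = 0 then 130 = 141d^2, so 141·130 = (141d)^2 is a perfect square in Q — but 141·130 = 18330 is not a perfect square (since 141 and 130 are distinct squarefree integers). Contradiction. Hence √130 ∉ Q(√141), so x^2 - 130 stays irreducible over Q(√141) and [Q(√141, √130) : Q(√141)] = 2. By the tower law, [Q(√141, √130) : Q] = 2 · 2 = 4.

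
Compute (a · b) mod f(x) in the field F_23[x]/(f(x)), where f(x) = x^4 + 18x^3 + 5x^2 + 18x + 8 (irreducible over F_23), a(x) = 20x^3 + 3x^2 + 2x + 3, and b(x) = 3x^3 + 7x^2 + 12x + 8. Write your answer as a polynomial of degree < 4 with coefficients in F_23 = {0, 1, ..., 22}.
a · b ≡ 19x^3 + 20x^2 + 22x + 15 (mod f(x))

Multiply in F_23[x]: a(x)·b(x) = (20x^3 + 3x^2 + 2x + 3)·(3x^3 + 7x^2 + 12x + 8) = 14x^6 + 11x^5 + 14x^4 + 12x^3 + 6x + 1. This has degree ≥ 4, so divide by f(x) over F_23: 14x^6 + 11x^5 + 14x^4 + 12x^3 + 6x + 1 = (14x^2 + 12x + 4)·(x^4 + 18x^3 + 5x^2 + 18x + 8) + (19x^3 + 20x^2 + 22x + 15). Hence a·b ≡ 19x^3 + 20x^2 + 22x + 15 (mod f). (F_23[x]/(f) is a field with 23^4 = 279841 elements since f is irreducible of degree 4.)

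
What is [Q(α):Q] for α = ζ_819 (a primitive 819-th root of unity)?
[Q(α):Q] = 432

The minimal polynomial of ζ_819 over Q is the 819-th cyclotomic polynomial Φ_819(x), which is irreducible over Q and has degree φ(819) = 432. Hence [Q(α):Q] = φ(819) = 432.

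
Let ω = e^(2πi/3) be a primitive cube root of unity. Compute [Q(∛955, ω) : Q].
[Q(∛955, ω) : Q] = 6

[Q(∛955):Q] = 3 (min poly x^3 - 955, irreducible since 955 is not a perfect cube). [Q(ω):Q] = 2 (min poly x^2 + x + 1). Since Q(∛955) ⊂ R and ω ∉ R, we have ω ∉ Q(∛955), so x^2 + x + 1 remains irreducible over Q(∛955) and [Q(∛955, ω) : Q(∛955)] = 2. By the tower law, [Q(∛955, ω) : Q] = 3 · 2 = 6. (In fact Q(∛955, ω) is the splitting field of x^3 - 955 over Q.)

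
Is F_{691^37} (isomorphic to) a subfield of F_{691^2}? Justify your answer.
No: F_{691^37} is not a subfield of F_{691^2}

F_{p^m} embeds in F_{p^n} iff m | n. Here 37 ∤ 2 (since 2 = 0·37 + 2 with remainder 2 ≠ 0), so F_{691^37} is not a subfield of F_{691^2}. Equivalently: if it were, the tower law would give 37 = [F_{691^37}:F_691] dividing [F_{691^2}:F_691] = 2, contradiction.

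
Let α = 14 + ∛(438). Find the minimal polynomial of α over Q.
m_α(x) = x^3 - 42x^2 + 588x - 3182

Set β = α - 14 = ∛(438), so β^3 = 438. Then (α - 14)^3 - 438 = 0, i.e. α is a root of g(x) = (x - 14)^3 - 438 = x^3 - 42x^2 + 588x - 3182. Since g(x) = h(x - 14) where h(x) = x^3 - 438, and h is irreducible over Q (because 438 is not a perfect cube, so h has no rational root, and a monic cubic with no rational root is irreducible), g is also irreducible (irreducibility is preserved under the substitution x → x - 14). Hence m_α(x) = x^3 - 42x^2 + 588x - 3182.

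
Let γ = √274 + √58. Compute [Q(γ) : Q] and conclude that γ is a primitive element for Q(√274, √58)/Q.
[Q(γ) : Q] = 4 (equivalently, Q(γ) = Q(√274, √58))

Obviously Q(γ) ⊆ Q(√274, √58), and [Q(√274, √58):Q] = 4 (since 274, 58 are distinct squarefree integers > 1 with 15892 not a perfect square). To show equality we compute the minimal polynomial of γ. From γ = √274 + √58: γ^2 = 274 + 2√(15892) + 58 = 332 + 2√(15892), so γ^2 - 332 = 2√(15892); squaring, (γ^2 - 332)^2 = 4·15892, i.e. γ^4 - 664γ^2 + 110224 - 63568 = 0, i.e. γ^4 - 664γ^2 + 46656 = 0. So γ is a root of x^4 - 664x^2 + 46656. This polynomial is irreducible over Q: it has no rational root (each ±√274 ± √58 is irrational), and any factorization into two quadratics over Q would force √(15892) ∈ Q (pairing opposite roots) or √274, √58 ∈ Q (other pairings), all impossible. Hence [Q(γ):Q] = 4 = [Q(√274, √58):Q], so Q(γ) = Q(√274, √58).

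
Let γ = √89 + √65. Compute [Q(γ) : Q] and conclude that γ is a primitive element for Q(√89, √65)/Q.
[Q(γ) : Q] = 4 (equivalently, Q(γ) = Q(√89, √65))

Obviously Q(γ) ⊆ Q(√89, √65), and [Q(√89, √65):Q] = 4 (since 89, 65 are distinct squarefree integers > 1 with 5785 not a perfect square). To show equality we compute the minimal polynomial of γ. From γ = √89 + √65: γ^2 = 89 + 2√(5785) + 65 = 154 + 2√(5785), so γ^2 - 154 = 2√(5785); squaring, (γ^2 - 154)^2 = 4·5785, i.e. γ^4 - 308γ^2 + 23716 - 23140 = 0, i.e. γ^4 - 308γ^2 + 576 = 0. So γ is a root of x^4 - 308x^2 + 576. This polynomial is irreducible over Q: it has no rational root (each ±√89 ± √65 is irrational), and any factorization into two quadratics over Q would force √(5785) ∈ Q (pairing opposite roots) or √89, √65 ∈ Q (other pairings), all impossible. Hence [Q(γ):Q] = 4 = [Q(√89, √65):Q], so Q(γ) = Q(√89, √65).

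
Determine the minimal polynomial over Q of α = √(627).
m_α(x) = x^2 - 627

α satisfies α^2 - 627 = 0, so x^2 - 627 annihilates α. Since d = 627 is squarefree and ≠ 1, it is not a perfect square in Q, so x^2 - 627 has no rational root and is therefore irreducible over Q (a degree-2 polynomial over a field is irreducible iff it has no root). Hence m_α(x) = x^2 - 627.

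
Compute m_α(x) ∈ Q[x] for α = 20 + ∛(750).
m_α(x) = x^3 - 60x^2 + 1200x - 8750

Set β = α - 20 = ∛(750), so β^3 = 750. Then (α - 20)^3 - 750 = 0, i.e. α is a root of g(x) = (x - 20)^3 - 750 = x^3 - 60x^2 + 1200x - 8750. Since g(x) = h(x - 20) where h(x) = x^3 - 750, and h is irreducible over Q (because 750 is not a perfect cube, so h has no rational root, and a monic cubic with no rational root is irreducible), g is also irreducible (irreducibility is preserved under the substitution x → x - 20). Hence m_α(x) = x^3 - 60x^2 + 1200x - 8750.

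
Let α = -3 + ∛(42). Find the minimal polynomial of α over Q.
m_α(x) = x^3 + 9x^2 + 27x - 15

Set β = α + 3 = ∛(42), so β^3 = 42. Then (α + 3)^3 - 42 = 0, i.e. α is a root of g(x) = (x + 3)^3 - 42 = x^3 + 9x^2 + 27x - 15. Since g(x) = h(x + 3) where h(x) = x^3 - 42, and h is irreducible over Q (because 42 is not a perfect cube, so h has no rational root, and a monic cubic with no rational root is irreducible), g is also irreducible (irreducibility is preserved under the substitution x → x + 3). Hence m_α(x) = x^3 + 9x^2 + 27x - 15.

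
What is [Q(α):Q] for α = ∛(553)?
[Q(α):Q] = 3

The minimal polynomial of α is x^3 - 553, irreducible over Q since 553 is not a perfect cube (so x^3 - 553 has no rational root). Hence [Q(α):Q] = deg(m_α) = 3.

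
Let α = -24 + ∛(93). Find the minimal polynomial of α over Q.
m_α(x) = x^3 + 72x^2 + 1728x + 13731

Set β = α + 24 = ∛(93), so β^3 = 93. Then (α + 24)^3 - 93 = 0, i.e. α is a root of g(x) = (x + 24)^3 - 93 = x^3 + 72x^2 + 1728x + 13731. Since g(x) = h(x + 24) where h(x) = x^3 - 93, and h is irreducible over Q (because 93 is not a perfect cube, so h has no rational root, and a monic cubic with no rational root is irreducible), g is also irreducible (irreducibility is preserved under the substitution x → x + 24). Hence m_α(x) = x^3 + 72x^2 + 1728x + 13731.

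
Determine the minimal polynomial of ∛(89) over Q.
m_α(x) = x^3 - 89

α satisfies α^3 = 89, so x^3 - 89 annihilates α. By the rational root test, a rational root p/q (in lowest terms) of x^3 - 89 would satisfy p^3 = 89 q^3, forcing q = 1 and p^3 = 89; but 89 is not a perfect cube, contradiction. A monic cubic over Q with no rational root is irreducible (any nontrivial factorization would include a linear factor). Hence x^3 - 89 is the minimal polynomial of α, and in particular [Q(α):Q] = 3.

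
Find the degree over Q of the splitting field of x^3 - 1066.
[K : Q] = 6

The roots of x^3 - 1066 are ∛1066, ω∛1066, ω^2∛1066 where ω = e^(2πi/3) is a primitive cube root of unity, so K = Q(∛1066, ω). Now [Q(∛1066):Q] = 3 (since 1066 is not a perfect cube, x^3 - 1066 is irreducible) and [Q(ω):Q] = 2. Both 2 and 3 divide [K:Q], and [K:Q] ≤ 3·2 = 6, so [K:Q] = 6. (Equivalently: Q(∛1066) ⊂ R but ω ∉ R, so [K : Q(∛1066)] = 2.)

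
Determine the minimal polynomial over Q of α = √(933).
m_α(x) = x^2 - 933

α satisfies α^2 - 933 = 0, so x^2 - 933 annihilates α. Since d = 933 is squarefree and ≠ 1, it is not a perfect square in Q, so x^2 - 933 has no rational root and is therefore irreducible over Q (a degree-2 polynomial over a field is irreducible iff it has no root). Hence m_α(x) = x^2 - 933.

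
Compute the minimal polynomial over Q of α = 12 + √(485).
m_α(x) = x^2 - 24x - 341

From α - 12 = √(485), squaring gives (α - 12)^2 = 485, i.e. α^2 - 24α + 144 = 485, so α^2 - 24α - 341 = 0. The discriminant of x^2 - 24x - 341 is (-24)^2 - 4·(-341) = 576 + 1364 = 1940, and 4·(485) is not a perfect square in Q since 485 is squarefree and ≠ 1. Hence x^2 - 24x - 341 is irreducible over Q and is the minimal polynomial of α.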